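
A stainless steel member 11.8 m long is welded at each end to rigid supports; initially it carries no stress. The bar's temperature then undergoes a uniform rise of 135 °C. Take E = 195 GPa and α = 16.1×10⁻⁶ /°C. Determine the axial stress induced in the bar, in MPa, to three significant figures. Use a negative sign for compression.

Free thermal expansion αLΔT = 16.1e-6 · 11800 · 135 = 25.65 mm.
The walls impose strain ε = −(25.65)/11800 = -2.1735e-03; σ = Eε = 195000 · -2.1735e-03 = -423.8 MPa.

-424 MPa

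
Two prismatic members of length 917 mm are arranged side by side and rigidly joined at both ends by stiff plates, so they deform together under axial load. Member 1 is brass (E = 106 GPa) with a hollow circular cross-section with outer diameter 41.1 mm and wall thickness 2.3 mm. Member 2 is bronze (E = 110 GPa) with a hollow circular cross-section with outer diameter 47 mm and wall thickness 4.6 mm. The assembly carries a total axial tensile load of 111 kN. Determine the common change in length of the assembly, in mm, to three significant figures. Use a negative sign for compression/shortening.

1.05 mm

A_1 = 280.4 mm².
A_2 = 612.7 mm².
Equal strain + equilibrium ⇒ each member carries load in proportion to AE: A₁E₁ = 29720000 N, A₂E₂ = 67400000 N, ΣAE = 97120000 N.
δ = PL/ΣAE = 111000·917/97120000 = 1.048 mm.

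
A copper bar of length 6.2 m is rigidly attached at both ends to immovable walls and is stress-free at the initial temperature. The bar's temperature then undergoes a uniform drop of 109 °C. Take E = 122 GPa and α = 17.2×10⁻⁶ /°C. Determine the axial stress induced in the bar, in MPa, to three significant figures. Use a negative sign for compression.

229 MPa

Free thermal expansion αLΔT = 17.2e-6 · 6200 · -109 = -11.62 mm.
The walls impose strain ε = −(-11.62)/6200 = 1.8748e-03; σ = Eε = 122000 · 1.8748e-03 = 228.7 MPa.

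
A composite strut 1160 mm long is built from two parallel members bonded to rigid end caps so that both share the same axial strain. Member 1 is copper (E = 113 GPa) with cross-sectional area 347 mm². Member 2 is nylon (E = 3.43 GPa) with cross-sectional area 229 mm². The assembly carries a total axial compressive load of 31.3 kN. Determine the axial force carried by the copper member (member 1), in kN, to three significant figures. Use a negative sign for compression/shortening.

Equal strain + equilibrium ⇒ each member carries load in proportion to AE: A₁E₁ = 39210000 N, A₂E₂ = 785500 N, ΣAE = 40000000 N.
F₁ = P·A₁E₁/ΣAE = -31300·39210000/40000000 = -30690 N.

-30.7 kN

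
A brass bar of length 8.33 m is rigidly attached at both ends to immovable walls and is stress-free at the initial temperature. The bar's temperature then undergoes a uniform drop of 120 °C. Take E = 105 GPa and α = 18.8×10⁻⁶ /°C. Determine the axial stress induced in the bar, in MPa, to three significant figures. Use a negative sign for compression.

237 MPa

Free thermal expansion αLΔT = 18.8e-6 · 8330 · -120 = -18.79 mm.
The walls impose strain ε = −(-18.79)/8330 = 2.2560e-03; σ = Eε = 105000 · 2.2560e-03 = 236.9 MPa.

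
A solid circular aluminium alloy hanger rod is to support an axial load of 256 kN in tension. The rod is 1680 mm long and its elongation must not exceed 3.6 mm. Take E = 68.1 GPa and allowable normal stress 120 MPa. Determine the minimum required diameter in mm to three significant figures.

Required area A ≥ P/σ_allow = 256000/120 = 2133 mm².
For a solid circular section, d ≥ √(4A/π) = 52.12 mm.
Elongation limit: A ≥ PL/(Eδ_allow) = 256000·1680/(68100·3.6) = 1754 mm² ⇒ d ≥ 47.26 mm.
The stress limit governs.

52.1 mm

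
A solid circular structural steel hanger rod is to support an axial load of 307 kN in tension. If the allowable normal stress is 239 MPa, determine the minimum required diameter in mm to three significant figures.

40.4 mm

Required area A ≥ P/σ_allow = 307000/239 = 1285 mm².
For a solid circular section, d ≥ √(4A/π) = 40.44 mm.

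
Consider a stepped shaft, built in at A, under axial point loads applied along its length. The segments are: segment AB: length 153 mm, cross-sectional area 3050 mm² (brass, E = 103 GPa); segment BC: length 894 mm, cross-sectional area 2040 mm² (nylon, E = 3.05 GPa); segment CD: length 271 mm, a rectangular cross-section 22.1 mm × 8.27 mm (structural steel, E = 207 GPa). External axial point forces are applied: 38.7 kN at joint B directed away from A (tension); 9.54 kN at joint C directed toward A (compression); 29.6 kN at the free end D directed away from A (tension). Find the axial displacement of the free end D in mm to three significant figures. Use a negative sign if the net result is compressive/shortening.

Internal axial forces (sectioning from the free end, tension +): N_CD = 29.6 kN, N_BC = 20.06 kN, N_AB = 58.76 kN.
A_CD = 182.8 mm².
δ_AB = 58760·153/(3050·103000) = 0.02862 mm
δ_BC = 20060·894/(2040·3050) = 2.882 mm
δ_CD = 29600·271/(182.8·207000) = 0.212 mm
δ = Σδ_i = 3.123 mm.

3.12 mm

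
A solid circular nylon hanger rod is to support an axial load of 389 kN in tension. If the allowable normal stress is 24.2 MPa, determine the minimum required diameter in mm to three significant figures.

143 mm

Required area A ≥ P/σ_allow = 389000/24.2 = 16070 mm².
For a solid circular section, d ≥ √(4A/π) = 143.1 mm.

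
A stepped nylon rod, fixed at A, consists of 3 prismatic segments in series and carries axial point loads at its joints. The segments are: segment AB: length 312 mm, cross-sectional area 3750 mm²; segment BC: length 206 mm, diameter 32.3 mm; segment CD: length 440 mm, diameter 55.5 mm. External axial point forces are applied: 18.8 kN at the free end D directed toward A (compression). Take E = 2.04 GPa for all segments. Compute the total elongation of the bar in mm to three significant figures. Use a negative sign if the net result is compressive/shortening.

-4.76 mm

Internal axial forces (sectioning from the free end, tension +): N_CD = -18.8 kN, N_BC = -18.8 kN, N_AB = -18.8 kN.
A_BC = 819.4 mm².
A_CD = 2419 mm².
δ_AB = -18800·312/(3750·2040) = -0.7667 mm
δ_BC = -18800·206/(819.4·2040) = -2.317 mm
δ_CD = -18800·440/(2419·2040) = -1.676 mm
δ = Σδ_i = -4.76 mm.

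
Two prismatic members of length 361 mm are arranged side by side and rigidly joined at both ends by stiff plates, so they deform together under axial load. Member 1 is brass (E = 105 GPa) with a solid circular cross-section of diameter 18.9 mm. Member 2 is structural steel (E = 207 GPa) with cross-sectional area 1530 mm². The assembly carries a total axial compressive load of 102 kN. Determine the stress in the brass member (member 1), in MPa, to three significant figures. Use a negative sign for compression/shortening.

-30.9 MPa

A_1 = 280.6 mm².
Equal strain + equilibrium ⇒ each member carries load in proportion to AE: A₁E₁ = 29460000 N, A₂E₂ = 316700000 N, ΣAE = 346200000 N.
σ₁ = P·E₁/ΣAE = -102000·105000/346200000 = -30.94 MPa.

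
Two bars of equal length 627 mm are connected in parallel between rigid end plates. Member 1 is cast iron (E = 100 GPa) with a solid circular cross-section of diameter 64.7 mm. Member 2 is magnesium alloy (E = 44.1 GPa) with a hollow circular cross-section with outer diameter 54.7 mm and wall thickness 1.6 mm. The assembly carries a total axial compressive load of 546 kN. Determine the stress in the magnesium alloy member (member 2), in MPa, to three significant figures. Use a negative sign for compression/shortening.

-70.7 MPa

A_1 = 3288 mm².
A_2 = 266.9 mm².
Equal strain + equilibrium ⇒ each member carries load in proportion to AE: A₁E₁ = 328800000 N, A₂E₂ = 11770000 N, ΣAE = 340500000 N.
σ₂ = P·E₂/ΣAE = -546000·44100/340500000 = -70.71 MPa.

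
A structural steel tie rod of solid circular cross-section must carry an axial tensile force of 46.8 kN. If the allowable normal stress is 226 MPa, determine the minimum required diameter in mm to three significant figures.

16.2 mm

Required area A ≥ P/σ_allow = 46800/226 = 207.1 mm².
For a solid circular section, d ≥ √(4A/π) = 16.24 mm.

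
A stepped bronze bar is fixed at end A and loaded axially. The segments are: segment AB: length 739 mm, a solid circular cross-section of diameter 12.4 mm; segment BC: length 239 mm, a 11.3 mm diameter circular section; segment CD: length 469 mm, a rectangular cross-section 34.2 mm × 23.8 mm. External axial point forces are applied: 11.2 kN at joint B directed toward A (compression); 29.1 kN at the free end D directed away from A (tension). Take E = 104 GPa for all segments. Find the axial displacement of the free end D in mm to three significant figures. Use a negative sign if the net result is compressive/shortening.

Internal axial forces (sectioning from the free end, tension +): N_CD = 29.1 kN, N_BC = 29.1 kN, N_AB = 17.9 kN.
A_AB = 120.8 mm².
A_BC = 100.3 mm².
A_CD = 814 mm².
δ_AB = 17900·739/(120.8·104000) = 1.053 mm
δ_BC = 29100·239/(100.3·104000) = 0.6668 mm
δ_CD = 29100·469/(814·104000) = 0.1612 mm
δ = Σδ_i = 1.881 mm.

1.88 mm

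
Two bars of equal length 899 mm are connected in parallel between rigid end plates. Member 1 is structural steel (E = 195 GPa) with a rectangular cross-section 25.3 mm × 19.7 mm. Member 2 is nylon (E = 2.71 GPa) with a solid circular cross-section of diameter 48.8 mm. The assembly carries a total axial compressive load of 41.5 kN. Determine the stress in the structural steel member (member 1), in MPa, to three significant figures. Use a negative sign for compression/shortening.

-79.1 MPa

A_1 = 498.4 mm².
A_2 = 1870 mm².
Equal strain + equilibrium ⇒ each member carries load in proportion to AE: A₁E₁ = 97190000 N, A₂E₂ = 5069000 N, ΣAE = 102300000 N.
σ₁ = P·E₁/ΣAE = -41500·195000/102300000 = -79.14 MPa.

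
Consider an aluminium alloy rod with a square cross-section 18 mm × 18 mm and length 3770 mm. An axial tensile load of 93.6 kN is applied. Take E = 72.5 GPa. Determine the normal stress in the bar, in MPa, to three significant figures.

289 MPa

A = 324 mm².
σ = N/A = 93600/324 = 288.9 MPa.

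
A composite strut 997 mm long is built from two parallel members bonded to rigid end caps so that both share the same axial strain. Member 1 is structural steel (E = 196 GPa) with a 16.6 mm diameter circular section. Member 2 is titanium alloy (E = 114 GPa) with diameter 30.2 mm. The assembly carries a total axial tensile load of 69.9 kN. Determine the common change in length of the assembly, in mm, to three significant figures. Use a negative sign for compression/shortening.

0.562 mm

A_1 = 216.4 mm².
A_2 = 716.3 mm².
Equal strain + equilibrium ⇒ each member carries load in proportion to AE: A₁E₁ = 42420000 N, A₂E₂ = 81660000 N, ΣAE = 124100000 N.
δ = PL/ΣAE = 69900·997/124100000 = 0.5617 mm.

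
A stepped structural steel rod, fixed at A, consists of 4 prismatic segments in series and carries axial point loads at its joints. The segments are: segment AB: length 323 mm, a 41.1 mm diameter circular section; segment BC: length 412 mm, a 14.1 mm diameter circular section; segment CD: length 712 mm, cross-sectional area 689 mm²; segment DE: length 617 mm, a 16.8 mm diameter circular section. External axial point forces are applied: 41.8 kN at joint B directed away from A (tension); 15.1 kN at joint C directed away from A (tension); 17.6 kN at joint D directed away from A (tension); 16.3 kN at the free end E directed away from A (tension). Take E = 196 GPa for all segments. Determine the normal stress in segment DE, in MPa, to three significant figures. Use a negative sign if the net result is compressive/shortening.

Internal axial forces (sectioning from the free end, tension +): N_DE = 16.3 kN, N_CD = 33.9 kN, N_BC = 49 kN, N_AB = 90.8 kN.
A_DE = 221.7 mm².
σ_DE = N_DE/A_DE = 16300/221.7 = 73.53 MPa.

73.5 MPa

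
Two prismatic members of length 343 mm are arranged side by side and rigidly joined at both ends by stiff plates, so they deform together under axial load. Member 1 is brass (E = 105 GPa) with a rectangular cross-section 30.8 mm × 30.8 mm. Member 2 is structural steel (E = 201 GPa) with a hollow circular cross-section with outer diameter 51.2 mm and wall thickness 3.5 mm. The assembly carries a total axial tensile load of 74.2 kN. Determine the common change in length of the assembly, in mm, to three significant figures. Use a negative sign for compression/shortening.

A_1 = 948.6 mm².
A_2 = 524.5 mm².
Equal strain + equilibrium ⇒ each member carries load in proportion to AE: A₁E₁ = 99610000 N, A₂E₂ = 105400000 N, ΣAE = 205000000 N.
δ = PL/ΣAE = 74200·343/205000000 = 0.1241 mm.

0.124 mm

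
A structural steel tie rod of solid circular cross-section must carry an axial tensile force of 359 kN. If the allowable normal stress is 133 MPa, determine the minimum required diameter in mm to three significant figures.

58.6 mm

Required area A ≥ P/σ_allow = 359000/133 = 2699 mm².
For a solid circular section, d ≥ √(4A/π) = 58.62 mm.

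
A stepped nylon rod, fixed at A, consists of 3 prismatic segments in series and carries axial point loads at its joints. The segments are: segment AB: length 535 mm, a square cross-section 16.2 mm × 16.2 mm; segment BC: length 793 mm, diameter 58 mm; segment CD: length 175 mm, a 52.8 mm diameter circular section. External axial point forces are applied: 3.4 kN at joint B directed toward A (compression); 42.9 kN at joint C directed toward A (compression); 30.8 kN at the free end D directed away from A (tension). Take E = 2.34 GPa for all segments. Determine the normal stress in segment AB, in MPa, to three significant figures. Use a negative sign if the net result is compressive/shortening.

Internal axial forces (sectioning from the free end, tension +): N_CD = 30.8 kN, N_BC = -12.1 kN, N_AB = -15.5 kN.
A_AB = 262.4 mm².
σ_AB = N_AB/A_AB = -15500/262.4 = -59.06 MPa.

-59.1 MPa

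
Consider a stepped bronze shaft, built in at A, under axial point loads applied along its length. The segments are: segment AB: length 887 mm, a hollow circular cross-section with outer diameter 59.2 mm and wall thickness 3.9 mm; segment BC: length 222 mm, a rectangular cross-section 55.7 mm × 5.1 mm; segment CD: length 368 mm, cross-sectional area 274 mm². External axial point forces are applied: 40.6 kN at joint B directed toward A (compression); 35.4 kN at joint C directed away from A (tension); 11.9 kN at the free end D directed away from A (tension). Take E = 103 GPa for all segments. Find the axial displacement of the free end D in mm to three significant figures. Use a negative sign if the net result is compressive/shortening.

Internal axial forces (sectioning from the free end, tension +): N_CD = 11.9 kN, N_BC = 47.3 kN, N_AB = 6.7 kN.
A_AB = 677.5 mm².
A_BC = 284.1 mm².
δ_AB = 6700·887/(677.5·103000) = 0.08516 mm
δ_BC = 47300·222/(284.1·103000) = 0.3589 mm
δ_CD = 11900·368/(274·103000) = 0.1552 mm
δ = Σδ_i = 0.5992 mm.

0.599 mm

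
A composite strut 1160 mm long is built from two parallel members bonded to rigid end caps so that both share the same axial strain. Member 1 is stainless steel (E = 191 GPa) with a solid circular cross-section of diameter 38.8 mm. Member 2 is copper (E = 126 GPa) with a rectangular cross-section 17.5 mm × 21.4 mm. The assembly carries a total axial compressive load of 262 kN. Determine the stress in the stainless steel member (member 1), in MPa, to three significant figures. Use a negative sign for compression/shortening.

-183 MPa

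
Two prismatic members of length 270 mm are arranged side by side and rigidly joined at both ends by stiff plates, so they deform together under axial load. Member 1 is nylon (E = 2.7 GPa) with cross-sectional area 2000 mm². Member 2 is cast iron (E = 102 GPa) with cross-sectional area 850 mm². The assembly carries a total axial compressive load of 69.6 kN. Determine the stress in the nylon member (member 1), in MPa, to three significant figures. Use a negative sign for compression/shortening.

Equal strain + equilibrium ⇒ each member carries load in proportion to AE: A₁E₁ = 5400000 N, A₂E₂ = 86700000 N, ΣAE = 92100000 N.
σ₁ = P·E₁/ΣAE = -69600·2700/92100000 = -2.04 MPa.

-2.04 MPa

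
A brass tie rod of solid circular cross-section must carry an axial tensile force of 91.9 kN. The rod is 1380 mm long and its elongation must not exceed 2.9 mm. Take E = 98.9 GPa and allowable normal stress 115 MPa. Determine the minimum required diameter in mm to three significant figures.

31.9 mm

Required area A ≥ P/σ_allow = 91900/115 = 799.1 mm².
For a solid circular section, d ≥ √(4A/π) = 31.9 mm.
Elongation limit: A ≥ PL/(Eδ_allow) = 91900·1380/(98900·2.9) = 442.2 mm² ⇒ d ≥ 23.73 mm.
The stress limit governs.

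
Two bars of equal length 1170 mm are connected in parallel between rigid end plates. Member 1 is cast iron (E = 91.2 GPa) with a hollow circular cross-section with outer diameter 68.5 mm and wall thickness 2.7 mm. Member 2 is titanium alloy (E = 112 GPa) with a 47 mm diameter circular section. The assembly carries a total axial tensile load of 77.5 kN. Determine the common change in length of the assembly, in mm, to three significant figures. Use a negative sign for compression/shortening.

0.370 mm

A_1 = 558.1 mm².
A_2 = 1735 mm².
Equal strain + equilibrium ⇒ each member carries load in proportion to AE: A₁E₁ = 50900000 N, A₂E₂ = 194300000 N, ΣAE = 245200000 N.
δ = PL/ΣAE = 77500·1170/245200000 = 0.3698 mm.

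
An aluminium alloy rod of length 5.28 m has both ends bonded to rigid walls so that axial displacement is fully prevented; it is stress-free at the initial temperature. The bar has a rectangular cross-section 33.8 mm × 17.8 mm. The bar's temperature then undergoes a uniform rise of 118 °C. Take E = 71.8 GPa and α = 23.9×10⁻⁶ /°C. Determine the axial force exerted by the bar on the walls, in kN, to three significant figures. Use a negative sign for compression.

Free thermal expansion αLΔT = 23.9e-6 · 5280 · 118 = 14.89 mm.
The walls impose strain ε = −(14.89)/5280 = -2.8202e-03; σ = Eε = 71800 · -2.8202e-03 = -202.5 MPa.
Wall reaction R = σ·A = -202.5·601.6 = -121800 N = -121.8 kN.

-122 kN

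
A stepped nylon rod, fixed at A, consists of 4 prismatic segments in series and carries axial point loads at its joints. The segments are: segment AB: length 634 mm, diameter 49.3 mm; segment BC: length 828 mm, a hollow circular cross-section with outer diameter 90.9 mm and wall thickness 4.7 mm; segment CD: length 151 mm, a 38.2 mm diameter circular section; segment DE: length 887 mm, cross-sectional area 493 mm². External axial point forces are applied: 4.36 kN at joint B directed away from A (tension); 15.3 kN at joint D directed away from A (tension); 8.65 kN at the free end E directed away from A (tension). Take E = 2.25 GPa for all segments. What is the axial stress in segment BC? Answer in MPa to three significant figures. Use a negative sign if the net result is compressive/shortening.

Internal axial forces (sectioning from the free end, tension +): N_DE = 8.65 kN, N_CD = 23.95 kN, N_BC = 23.95 kN, N_AB = 28.31 kN.
A_BC = 1273 mm².
σ_BC = N_BC/A_BC = 23950/1273 = 18.82 MPa.

18.8 MPa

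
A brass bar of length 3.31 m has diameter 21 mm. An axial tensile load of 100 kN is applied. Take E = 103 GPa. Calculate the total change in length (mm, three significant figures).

A = 346.4 mm².
δ_mech = NL/(AE) = 100000·3310/(346.4·103000) = 9.278 mm.

9.28 mm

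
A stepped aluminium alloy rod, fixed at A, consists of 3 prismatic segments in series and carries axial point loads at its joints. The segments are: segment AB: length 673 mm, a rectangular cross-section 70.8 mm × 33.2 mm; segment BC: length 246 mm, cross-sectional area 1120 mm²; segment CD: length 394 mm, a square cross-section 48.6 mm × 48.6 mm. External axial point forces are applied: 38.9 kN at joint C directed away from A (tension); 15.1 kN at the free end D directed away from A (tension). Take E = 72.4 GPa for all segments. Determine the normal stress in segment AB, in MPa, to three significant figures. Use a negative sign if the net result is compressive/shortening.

23.0 MPa

Internal axial forces (sectioning from the free end, tension +): N_CD = 15.1 kN, N_BC = 54 kN, N_AB = 54 kN.
A_AB = 2351 mm².
σ_AB = N_AB/A_AB = 54000/2351 = 22.97 MPa.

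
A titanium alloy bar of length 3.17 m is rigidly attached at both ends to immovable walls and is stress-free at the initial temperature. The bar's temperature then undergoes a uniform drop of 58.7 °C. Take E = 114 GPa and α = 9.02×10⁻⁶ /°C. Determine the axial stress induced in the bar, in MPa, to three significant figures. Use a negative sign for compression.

60.4 MPa

Free thermal expansion αLΔT = 9.02e-6 · 3170 · -58.7 = -1.678 mm.
The walls impose strain ε = −(-1.678)/3170 = 5.2947e-04; σ = Eε = 114000 · 5.2947e-04 = 60.36 MPa.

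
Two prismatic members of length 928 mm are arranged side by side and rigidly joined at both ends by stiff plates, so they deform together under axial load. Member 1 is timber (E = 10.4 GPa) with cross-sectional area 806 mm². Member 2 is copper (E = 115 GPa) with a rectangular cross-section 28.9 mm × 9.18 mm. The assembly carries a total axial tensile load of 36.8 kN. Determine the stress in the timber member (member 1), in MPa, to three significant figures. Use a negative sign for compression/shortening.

9.84 MPa

A_2 = 265.3 mm².
Equal strain + equilibrium ⇒ each member carries load in proportion to AE: A₁E₁ = 8382000 N, A₂E₂ = 30510000 N, ΣAE = 38890000 N.
σ₁ = P·E₁/ΣAE = 36800·10400/38890000 = 9.841 MPa.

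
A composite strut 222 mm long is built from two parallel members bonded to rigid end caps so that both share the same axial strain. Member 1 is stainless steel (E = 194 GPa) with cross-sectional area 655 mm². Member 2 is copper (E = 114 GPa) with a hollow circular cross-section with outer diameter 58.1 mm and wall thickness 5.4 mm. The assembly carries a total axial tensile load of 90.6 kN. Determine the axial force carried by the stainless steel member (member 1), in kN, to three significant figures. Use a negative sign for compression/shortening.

A_2 = 894 mm².
Equal strain + equilibrium ⇒ each member carries load in proportion to AE: A₁E₁ = 127100000 N, A₂E₂ = 101900000 N, ΣAE = 229000000 N.
F₁ = P·A₁E₁/ΣAE = 90600·127100000/229000000 = 50280 N.

50.3 kN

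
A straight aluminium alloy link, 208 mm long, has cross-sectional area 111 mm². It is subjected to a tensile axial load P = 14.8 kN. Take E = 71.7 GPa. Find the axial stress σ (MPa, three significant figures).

133 MPa

σ = N/A = 14800/111 = 133.3 MPa.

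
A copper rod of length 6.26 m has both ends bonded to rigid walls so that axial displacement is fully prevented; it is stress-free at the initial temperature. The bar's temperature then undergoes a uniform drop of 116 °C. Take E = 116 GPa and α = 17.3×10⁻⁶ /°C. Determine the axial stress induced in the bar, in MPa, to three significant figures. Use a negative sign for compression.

233 MPa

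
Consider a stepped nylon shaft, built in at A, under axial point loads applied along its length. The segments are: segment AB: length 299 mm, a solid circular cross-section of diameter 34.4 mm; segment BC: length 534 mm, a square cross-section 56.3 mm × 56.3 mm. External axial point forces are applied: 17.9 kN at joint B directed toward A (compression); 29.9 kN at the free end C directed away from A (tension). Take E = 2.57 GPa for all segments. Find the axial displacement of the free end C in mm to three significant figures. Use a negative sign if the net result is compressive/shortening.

3.46 mm

Internal axial forces (sectioning from the free end, tension +): N_BC = 29.9 kN, N_AB = 12 kN.
A_AB = 929.4 mm².
A_BC = 3170 mm².
δ_AB = 12000·299/(929.4·2570) = 1.502 mm
δ_BC = 29900·534/(3170·2570) = 1.96 mm
δ = Σδ_i = 3.462 mm.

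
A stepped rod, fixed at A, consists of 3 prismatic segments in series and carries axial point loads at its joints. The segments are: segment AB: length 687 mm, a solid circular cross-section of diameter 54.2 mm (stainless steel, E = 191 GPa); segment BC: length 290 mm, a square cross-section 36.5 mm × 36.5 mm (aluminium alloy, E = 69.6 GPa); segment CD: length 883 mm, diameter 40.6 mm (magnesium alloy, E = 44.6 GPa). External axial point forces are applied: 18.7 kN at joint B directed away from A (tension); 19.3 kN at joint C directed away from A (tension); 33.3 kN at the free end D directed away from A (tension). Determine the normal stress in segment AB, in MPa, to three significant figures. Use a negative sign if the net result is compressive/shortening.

30.9 MPa

Internal axial forces (sectioning from the free end, tension +): N_CD = 33.3 kN, N_BC = 52.6 kN, N_AB = 71.3 kN.
A_AB = 2307 mm².
σ_AB = N_AB/A_AB = 71300/2307 = 30.9 MPa.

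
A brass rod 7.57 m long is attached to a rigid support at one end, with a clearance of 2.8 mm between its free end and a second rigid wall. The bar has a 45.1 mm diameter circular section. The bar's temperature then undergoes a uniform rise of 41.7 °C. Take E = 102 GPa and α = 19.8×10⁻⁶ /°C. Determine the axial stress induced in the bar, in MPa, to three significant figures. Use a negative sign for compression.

Free thermal expansion αLΔT = 19.8e-6 · 7570 · 41.7 = 6.25 mm.
The walls engage after the gap closes; constrained expansion = 6.25 − 2.8 = 3.45 mm.
The walls impose strain ε = −(3.45)/7570 = -4.5578e-04; σ = Eε = 102000 · -4.5578e-04 = -46.49 MPa.

-46.5 MPa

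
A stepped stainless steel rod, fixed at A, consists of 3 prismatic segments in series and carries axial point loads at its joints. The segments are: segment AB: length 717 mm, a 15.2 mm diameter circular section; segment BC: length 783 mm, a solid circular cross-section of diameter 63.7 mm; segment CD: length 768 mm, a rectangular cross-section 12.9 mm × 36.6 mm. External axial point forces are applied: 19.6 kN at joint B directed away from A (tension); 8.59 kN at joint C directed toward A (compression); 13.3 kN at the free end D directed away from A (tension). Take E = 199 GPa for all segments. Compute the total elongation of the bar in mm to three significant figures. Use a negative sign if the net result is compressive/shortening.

Internal axial forces (sectioning from the free end, tension +): N_CD = 13.3 kN, N_BC = 4.71 kN, N_AB = 24.31 kN.
A_AB = 181.5 mm².
A_BC = 3187 mm².
A_CD = 472.1 mm².
δ_AB = 24310·717/(181.5·199000) = 0.4827 mm
δ_BC = 4710·783/(3187·199000) = 0.005815 mm
δ_CD = 13300·768/(472.1·199000) = 0.1087 mm
δ = Σδ_i = 0.5972 mm.

0.597 mm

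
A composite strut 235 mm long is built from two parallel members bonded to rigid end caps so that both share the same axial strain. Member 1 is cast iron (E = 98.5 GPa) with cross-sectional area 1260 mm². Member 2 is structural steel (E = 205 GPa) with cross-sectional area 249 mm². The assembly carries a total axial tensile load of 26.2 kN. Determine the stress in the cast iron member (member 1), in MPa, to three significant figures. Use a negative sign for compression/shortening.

14.7 MPa

Equal strain + equilibrium ⇒ each member carries load in proportion to AE: A₁E₁ = 124100000 N, A₂E₂ = 51040000 N, ΣAE = 175200000 N.
σ₁ = P·E₁/ΣAE = 26200·98500/175200000 = 14.73 MPa.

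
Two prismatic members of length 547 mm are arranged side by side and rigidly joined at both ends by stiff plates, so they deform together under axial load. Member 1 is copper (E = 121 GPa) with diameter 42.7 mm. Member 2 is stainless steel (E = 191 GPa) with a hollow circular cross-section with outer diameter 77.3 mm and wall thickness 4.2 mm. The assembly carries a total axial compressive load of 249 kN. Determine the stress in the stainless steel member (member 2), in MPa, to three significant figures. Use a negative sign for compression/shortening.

A_1 = 1432 mm².
A_2 = 964.5 mm².
Equal strain + equilibrium ⇒ each member carries load in proportion to AE: A₁E₁ = 173300000 N, A₂E₂ = 184200000 N, ΣAE = 357500000 N.
σ₂ = P·E₂/ΣAE = -249000·191000/357500000 = -133 MPa.

-133 MPa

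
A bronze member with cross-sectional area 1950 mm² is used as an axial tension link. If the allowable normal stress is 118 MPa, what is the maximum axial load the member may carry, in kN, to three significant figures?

230 kN

P_max = σ_allow · A = 118 · 1950 = 230100 N = 230.1 kN.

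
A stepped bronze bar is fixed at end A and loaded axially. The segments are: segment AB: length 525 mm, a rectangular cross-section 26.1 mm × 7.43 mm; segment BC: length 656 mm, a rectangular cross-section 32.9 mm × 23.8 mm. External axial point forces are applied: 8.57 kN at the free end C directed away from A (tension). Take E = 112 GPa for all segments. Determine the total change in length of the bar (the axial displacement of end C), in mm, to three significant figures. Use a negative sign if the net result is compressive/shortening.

0.271 mm

Internal axial forces (sectioning from the free end, tension +): N_BC = 8.57 kN, N_AB = 8.57 kN.
A_AB = 193.9 mm².
A_BC = 783 mm².
δ_AB = 8570·525/(193.9·112000) = 0.2072 mm
δ_BC = 8570·656/(783·112000) = 0.06411 mm
δ = Σδ_i = 0.2713 mm.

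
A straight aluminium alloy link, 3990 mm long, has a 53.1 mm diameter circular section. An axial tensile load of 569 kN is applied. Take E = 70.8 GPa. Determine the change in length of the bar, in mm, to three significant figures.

A = 2215 mm².
δ_mech = NL/(AE) = 569000·3990/(2215·70800) = 14.48 mm.

14.5 mm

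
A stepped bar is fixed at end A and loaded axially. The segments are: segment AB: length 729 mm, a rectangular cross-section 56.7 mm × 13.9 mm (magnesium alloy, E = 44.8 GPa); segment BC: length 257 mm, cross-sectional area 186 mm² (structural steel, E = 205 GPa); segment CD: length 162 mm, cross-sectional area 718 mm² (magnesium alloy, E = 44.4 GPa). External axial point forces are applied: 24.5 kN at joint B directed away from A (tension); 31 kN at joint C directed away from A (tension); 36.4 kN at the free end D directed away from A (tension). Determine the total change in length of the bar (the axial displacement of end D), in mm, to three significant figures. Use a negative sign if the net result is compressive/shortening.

2.54 mm

Internal axial forces (sectioning from the free end, tension +): N_CD = 36.4 kN, N_BC = 67.4 kN, N_AB = 91.9 kN.
A_AB = 788.1 mm².
δ_AB = 91900·729/(788.1·44800) = 1.897 mm
δ_BC = 67400·257/(186·205000) = 0.4543 mm
δ_CD = 36400·162/(718·44400) = 0.185 mm
δ = Σδ_i = 2.537 mm.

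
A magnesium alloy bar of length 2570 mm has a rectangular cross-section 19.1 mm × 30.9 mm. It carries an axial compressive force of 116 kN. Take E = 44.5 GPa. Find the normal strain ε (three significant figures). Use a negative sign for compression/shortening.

A = 590.2 mm².
σ = N/A = -196.5 MPa; ε = σ/E = -196.5/44500 = -4.417e-03.

-0.00442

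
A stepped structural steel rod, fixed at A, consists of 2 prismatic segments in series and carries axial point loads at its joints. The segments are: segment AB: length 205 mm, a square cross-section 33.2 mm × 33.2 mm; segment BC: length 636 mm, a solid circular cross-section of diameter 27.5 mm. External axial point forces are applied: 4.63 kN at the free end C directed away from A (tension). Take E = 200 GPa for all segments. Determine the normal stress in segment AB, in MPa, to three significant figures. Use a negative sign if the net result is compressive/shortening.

4.20 MPa

Internal axial forces (sectioning from the free end, tension +): N_BC = 4.63 kN, N_AB = 4.63 kN.
A_AB = 1102 mm².
σ_AB = N_AB/A_AB = 4630/1102 = 4.201 MPa.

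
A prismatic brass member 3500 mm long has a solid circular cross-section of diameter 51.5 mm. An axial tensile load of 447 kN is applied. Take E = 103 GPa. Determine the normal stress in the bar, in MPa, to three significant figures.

215 MPa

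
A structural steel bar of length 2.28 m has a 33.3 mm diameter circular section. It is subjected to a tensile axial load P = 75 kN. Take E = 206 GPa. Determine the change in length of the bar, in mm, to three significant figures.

0.953 mm

A = 870.9 mm².
δ_mech = NL/(AE) = 75000·2280/(870.9·206000) = 0.9531 mm.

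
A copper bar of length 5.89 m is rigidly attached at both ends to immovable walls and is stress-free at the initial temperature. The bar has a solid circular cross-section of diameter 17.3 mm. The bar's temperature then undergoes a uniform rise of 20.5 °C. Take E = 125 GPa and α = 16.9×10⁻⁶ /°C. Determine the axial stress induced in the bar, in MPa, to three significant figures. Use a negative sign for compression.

Free thermal expansion αLΔT = 16.9e-6 · 5890 · 20.5 = 2.041 mm.
The walls impose strain ε = −(2.041)/5890 = -3.4645e-04; σ = Eε = 125000 · -3.4645e-04 = -43.31 MPa.

-43.3 MPa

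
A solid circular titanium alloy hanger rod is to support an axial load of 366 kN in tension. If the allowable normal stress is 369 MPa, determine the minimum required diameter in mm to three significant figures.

Required area A ≥ P/σ_allow = 366000/369 = 991.9 mm².
For a solid circular section, d ≥ √(4A/π) = 35.54 mm.

35.5 mm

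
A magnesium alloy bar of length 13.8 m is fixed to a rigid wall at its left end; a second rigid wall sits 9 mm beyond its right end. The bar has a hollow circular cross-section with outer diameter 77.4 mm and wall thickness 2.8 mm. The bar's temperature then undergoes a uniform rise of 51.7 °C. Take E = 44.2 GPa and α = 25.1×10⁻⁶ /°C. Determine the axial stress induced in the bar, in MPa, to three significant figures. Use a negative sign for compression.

Free thermal expansion αLΔT = 25.1e-6 · 13800 · 51.7 = 17.91 mm.
The walls engage after the gap closes; constrained expansion = 17.91 − 9 = 8.908 mm.
The walls impose strain ε = −(8.908)/13800 = -6.4550e-04; σ = Eε = 44200 · -6.4550e-04 = -28.53 MPa.

-28.5 MPa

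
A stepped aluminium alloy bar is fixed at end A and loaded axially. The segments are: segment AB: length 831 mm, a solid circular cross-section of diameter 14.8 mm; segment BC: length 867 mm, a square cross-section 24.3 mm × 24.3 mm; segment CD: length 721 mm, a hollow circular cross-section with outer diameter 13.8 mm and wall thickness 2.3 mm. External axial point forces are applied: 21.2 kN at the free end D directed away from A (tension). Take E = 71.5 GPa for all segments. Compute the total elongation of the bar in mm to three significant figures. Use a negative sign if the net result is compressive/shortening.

4.44 mm

Internal axial forces (sectioning from the free end, tension +): N_CD = 21.2 kN, N_BC = 21.2 kN, N_AB = 21.2 kN.
A_AB = 172 mm².
A_BC = 590.5 mm².
A_CD = 83.1 mm².
δ_AB = 21200·831/(172·71500) = 1.432 mm
δ_BC = 21200·867/(590.5·71500) = 0.4353 mm
δ_CD = 21200·721/(83.1·71500) = 2.573 mm
δ = Σδ_i = 4.44 mm.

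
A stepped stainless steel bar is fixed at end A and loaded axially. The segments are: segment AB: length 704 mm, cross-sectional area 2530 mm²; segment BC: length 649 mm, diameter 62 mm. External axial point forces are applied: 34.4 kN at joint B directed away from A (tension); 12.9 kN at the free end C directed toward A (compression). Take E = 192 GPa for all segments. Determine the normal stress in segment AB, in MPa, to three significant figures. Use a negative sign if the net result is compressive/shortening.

Internal axial forces (sectioning from the free end, tension +): N_BC = -12.9 kN, N_AB = 21.5 kN.
σ_AB = N_AB/A_AB = 21500/2530 = 8.498 MPa.

8.50 MPa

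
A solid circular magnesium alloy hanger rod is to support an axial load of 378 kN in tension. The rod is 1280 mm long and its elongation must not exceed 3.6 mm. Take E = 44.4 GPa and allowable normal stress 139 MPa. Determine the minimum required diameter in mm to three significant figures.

62.1 mm

Required area A ≥ P/σ_allow = 378000/139 = 2719 mm².
For a solid circular section, d ≥ √(4A/π) = 58.84 mm.
Elongation limit: A ≥ PL/(Eδ_allow) = 378000·1280/(44400·3.6) = 3027 mm² ⇒ d ≥ 62.08 mm.
The elongation limit governs.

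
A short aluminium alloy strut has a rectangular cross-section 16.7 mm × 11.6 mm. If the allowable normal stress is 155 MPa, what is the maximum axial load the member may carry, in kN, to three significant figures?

A = 193.7 mm².
P_max = σ_allow · A = 155 · 193.7 = 30030 N = 30.03 kN.

30.0 kN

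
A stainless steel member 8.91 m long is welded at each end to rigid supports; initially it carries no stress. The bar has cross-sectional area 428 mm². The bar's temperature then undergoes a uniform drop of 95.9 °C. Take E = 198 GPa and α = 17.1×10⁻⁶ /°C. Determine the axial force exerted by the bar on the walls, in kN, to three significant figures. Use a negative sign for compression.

Free thermal expansion αLΔT = 17.1e-6 · 8910 · -95.9 = -14.61 mm.
The walls impose strain ε = −(-14.61)/8910 = 1.6399e-03; σ = Eε = 198000 · 1.6399e-03 = 324.7 MPa.
Wall reaction R = σ·A = 324.7·428 = 139000 N = 139 kN.

139 kN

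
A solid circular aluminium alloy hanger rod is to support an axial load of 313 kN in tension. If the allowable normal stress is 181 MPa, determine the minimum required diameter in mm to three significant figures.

46.9 mm

Required area A ≥ P/σ_allow = 313000/181 = 1729 mm².
For a solid circular section, d ≥ √(4A/π) = 46.92 mm.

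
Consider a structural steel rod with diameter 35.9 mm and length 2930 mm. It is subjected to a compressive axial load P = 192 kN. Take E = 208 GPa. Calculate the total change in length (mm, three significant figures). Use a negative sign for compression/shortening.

-2.67 mm

A = 1012 mm².
δ_mech = NL/(AE) = -192000·2930/(1012·208000) = -2.672 mm.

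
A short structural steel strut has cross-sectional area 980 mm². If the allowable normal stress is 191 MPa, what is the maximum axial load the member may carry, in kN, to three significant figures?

187 kN

P_max = σ_allow · A = 191 · 980 = 187200 N = 187.2 kN.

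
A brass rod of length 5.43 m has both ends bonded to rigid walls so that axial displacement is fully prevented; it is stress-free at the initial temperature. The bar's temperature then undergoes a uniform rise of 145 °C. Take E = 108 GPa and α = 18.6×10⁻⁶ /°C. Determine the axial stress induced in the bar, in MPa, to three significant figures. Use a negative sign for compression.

Free thermal expansion αLΔT = 18.6e-6 · 5430 · 145 = 14.64 mm.
The walls impose strain ε = −(14.64)/5430 = -2.6970e-03; σ = Eε = 108000 · -2.6970e-03 = -291.3 MPa.

-291 MPa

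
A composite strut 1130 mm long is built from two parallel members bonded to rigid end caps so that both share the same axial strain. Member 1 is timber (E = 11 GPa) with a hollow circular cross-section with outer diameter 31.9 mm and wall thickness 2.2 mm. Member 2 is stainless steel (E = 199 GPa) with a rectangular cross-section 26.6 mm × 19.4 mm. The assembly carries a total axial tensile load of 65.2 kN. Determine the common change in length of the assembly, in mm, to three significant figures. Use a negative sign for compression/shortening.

0.702 mm

A_1 = 205.3 mm².
A_2 = 516 mm².
Equal strain + equilibrium ⇒ each member carries load in proportion to AE: A₁E₁ = 2258000 N, A₂E₂ = 102700000 N, ΣAE = 104900000 N.
δ = PL/ΣAE = 65200·1130/104900000 = 0.702 mm.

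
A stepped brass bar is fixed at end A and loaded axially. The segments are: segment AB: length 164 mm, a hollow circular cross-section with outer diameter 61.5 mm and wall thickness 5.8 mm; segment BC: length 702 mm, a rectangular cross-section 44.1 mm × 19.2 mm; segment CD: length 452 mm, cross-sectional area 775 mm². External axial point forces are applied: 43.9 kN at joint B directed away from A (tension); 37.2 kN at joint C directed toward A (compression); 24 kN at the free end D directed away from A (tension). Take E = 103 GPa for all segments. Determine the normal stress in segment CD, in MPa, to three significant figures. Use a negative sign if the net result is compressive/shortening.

31.0 MPa

Internal axial forces (sectioning from the free end, tension +): N_CD = 24 kN, N_BC = -13.2 kN, N_AB = 30.7 kN.
σ_CD = N_CD/A_CD = 24000/775 = 30.97 MPa.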